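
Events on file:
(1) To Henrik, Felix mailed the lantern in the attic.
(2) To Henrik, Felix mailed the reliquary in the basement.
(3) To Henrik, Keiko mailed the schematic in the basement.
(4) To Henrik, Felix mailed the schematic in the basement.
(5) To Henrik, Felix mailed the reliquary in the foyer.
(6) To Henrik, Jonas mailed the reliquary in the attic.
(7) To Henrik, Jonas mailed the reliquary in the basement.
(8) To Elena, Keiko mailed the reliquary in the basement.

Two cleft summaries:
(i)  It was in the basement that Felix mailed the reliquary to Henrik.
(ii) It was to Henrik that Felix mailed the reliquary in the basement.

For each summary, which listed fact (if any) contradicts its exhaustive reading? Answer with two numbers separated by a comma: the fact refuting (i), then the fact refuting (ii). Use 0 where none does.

5, 0

(i): focus "in the basement". Looking for same agent, thing, recipient (Felix / the reliquary / Henrik) with some other setting — fact (5) has in the foyer there. Refuted.
(ii): focus "Henrik". No fact shares same agent, thing, setting (Felix / the reliquary / in the basement) with a different recipient. 0.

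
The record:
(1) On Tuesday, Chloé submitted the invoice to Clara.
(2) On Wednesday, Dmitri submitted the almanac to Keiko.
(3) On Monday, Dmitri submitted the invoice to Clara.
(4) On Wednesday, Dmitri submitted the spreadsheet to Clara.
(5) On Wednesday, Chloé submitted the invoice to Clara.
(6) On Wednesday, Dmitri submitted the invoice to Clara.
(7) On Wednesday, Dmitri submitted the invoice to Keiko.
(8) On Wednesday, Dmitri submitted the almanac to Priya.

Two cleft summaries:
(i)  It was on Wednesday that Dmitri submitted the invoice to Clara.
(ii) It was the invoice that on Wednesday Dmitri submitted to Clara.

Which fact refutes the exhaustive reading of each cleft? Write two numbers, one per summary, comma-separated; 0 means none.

3, 4

(i): focus "on Wednesday". Looking for same agent, thing, recipient (Dmitri / the invoice / Clara) with some other setting — fact (3) has on Monday there. Refuted.
(ii): focus "the invoice". Looking for same agent, recipient, setting (Dmitri / Clara / on Wednesday) with some other thing — fact (4) has the spreadsheet there. Refuted.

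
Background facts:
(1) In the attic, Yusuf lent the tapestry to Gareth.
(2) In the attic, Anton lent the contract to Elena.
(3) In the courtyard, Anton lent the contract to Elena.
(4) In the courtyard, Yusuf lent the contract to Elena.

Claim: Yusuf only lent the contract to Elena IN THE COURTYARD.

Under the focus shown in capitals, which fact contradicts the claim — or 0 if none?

Focus (in capitals) is "in the courtyard" — the setting. "Only" excludes alternative settings while holding fixed same agent, thing, recipient (Yusuf / the contract / Elena).
Every other fact changes something in the background, not just the setting. Nothing refutes the claim.

0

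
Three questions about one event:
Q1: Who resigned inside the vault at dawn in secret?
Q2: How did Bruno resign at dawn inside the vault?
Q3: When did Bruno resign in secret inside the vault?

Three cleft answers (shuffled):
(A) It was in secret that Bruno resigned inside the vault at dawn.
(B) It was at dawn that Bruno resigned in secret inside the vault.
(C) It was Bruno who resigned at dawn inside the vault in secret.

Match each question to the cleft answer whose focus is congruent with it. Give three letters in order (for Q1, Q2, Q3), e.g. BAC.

Q1 asks about the subject (agent); cleft (C) focuses "Bruno", which is the subject (agent) — so Q1 → C.
Q2 asks about the manner; cleft (A) focuses "in secret", which is the manner — so Q2 → A.
Q3 asks about the time; cleft (B) focuses "at dawn", which is the time — so Q3 → B.
Mapping: Q1→C, Q2→A, Q3→B.

CAB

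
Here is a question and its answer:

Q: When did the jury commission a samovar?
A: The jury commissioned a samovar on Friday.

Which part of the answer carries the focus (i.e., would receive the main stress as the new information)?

on Friday

The wh-word "when" asks about the time.
In the answer, "the jury" and "a samovar" are given — repeated from the question.
The constituent filling the time gap is "on Friday"; that is the focus and would carry nuclear stress.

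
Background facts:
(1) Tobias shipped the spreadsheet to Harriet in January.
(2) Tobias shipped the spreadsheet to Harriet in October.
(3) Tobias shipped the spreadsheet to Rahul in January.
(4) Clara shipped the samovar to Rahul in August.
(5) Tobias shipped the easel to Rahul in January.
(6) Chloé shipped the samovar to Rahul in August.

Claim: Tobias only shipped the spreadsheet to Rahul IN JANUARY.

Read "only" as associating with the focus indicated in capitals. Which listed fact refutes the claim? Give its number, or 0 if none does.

0

Focus (in capitals) is "in January" — the setting. "Only" excludes alternative settings while holding fixed same agent, thing, recipient (Tobias / the spreadsheet / Rahul).
No fact matches same agent, thing, recipient (Tobias / the spreadsheet / Rahul) with a different setting — every other fact differs on at least one backgrounded slot. So no fact refutes it.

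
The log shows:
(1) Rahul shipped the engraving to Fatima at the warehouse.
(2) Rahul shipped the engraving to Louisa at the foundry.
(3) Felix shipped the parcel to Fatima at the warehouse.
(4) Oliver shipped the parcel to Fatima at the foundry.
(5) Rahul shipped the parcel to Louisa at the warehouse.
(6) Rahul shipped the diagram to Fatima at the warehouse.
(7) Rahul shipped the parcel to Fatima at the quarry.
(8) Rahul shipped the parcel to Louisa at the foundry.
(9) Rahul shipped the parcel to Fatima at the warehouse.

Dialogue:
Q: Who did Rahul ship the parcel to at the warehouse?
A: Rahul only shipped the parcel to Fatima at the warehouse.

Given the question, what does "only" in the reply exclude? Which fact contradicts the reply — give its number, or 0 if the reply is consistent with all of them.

Answering "Who did ... to ...?" puts focus on the recipient — here, "Fatima".
"Only" then excludes alternative recipients while the background — same agent, thing, setting (Rahul / the parcel / at the warehouse) — is held fixed.
Fact (5) keeps same agent, thing, setting (Rahul / the parcel / at the warehouse) but has recipient = Louisa; that refutes the reply.
(Fact (1) would refute a reading with focus on the thing — but that is not what the question asks.)

5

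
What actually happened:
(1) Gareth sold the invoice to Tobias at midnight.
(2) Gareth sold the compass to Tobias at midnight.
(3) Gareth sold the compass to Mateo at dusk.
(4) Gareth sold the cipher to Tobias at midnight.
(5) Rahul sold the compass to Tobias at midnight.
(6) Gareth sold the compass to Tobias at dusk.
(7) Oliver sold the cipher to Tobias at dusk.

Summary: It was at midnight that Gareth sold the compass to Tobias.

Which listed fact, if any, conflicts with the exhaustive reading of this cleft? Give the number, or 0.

The cleft puts "at midnight" in focus and presupposes the open proposition with same agent, thing, recipient (Gareth / the compass / Tobias).
Exhaustivity: at midnight is the only setting satisfying that background.
Fact (6) shares the background but with setting = at dusk; exhaustivity is violated.

6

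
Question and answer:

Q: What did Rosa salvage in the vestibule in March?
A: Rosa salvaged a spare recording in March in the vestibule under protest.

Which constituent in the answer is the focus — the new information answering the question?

a spare recording

The wh-word "what" asks about the direct object.
In the answer, "Rosa", "in the vestibule" and "in March" are given — repeated from the question.
"under protest" is also new, but it specifies the manner, which is not what the question asks about — so it is not the focus.
The constituent filling the direct object gap is "a spare recording"; that is the focus.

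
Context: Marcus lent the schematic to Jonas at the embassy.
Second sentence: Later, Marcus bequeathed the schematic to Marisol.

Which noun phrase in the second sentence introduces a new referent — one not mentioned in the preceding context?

Marisol

"Marcus" and "the schematic" in the second sentence are given — already mentioned in the context.
"Marisol" has no antecedent in the context; it is discourse-new.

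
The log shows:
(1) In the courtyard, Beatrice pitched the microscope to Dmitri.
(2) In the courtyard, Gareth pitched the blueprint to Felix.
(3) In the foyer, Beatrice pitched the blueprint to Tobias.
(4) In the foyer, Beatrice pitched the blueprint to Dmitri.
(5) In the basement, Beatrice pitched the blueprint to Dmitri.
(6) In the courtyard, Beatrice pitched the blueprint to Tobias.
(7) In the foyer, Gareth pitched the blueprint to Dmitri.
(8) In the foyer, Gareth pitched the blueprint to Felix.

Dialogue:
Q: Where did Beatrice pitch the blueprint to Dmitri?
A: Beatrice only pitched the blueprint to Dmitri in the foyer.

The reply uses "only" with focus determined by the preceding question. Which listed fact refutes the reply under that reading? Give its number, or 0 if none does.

Answering "Where did ...?" puts focus on the setting — here, "in the foyer".
So "only" ranges over settings; the rest (Beatrice as agent and the blueprint as thing and Dmitri as recipient) is presupposed.
Fact (5) keeps Beatrice as agent and the blueprint as thing and Dmitri as recipient but has setting = in the basement; that refutes the reply.
(Fact (3) would refute a reading with focus on the recipient — but that is not what the question asks.)

5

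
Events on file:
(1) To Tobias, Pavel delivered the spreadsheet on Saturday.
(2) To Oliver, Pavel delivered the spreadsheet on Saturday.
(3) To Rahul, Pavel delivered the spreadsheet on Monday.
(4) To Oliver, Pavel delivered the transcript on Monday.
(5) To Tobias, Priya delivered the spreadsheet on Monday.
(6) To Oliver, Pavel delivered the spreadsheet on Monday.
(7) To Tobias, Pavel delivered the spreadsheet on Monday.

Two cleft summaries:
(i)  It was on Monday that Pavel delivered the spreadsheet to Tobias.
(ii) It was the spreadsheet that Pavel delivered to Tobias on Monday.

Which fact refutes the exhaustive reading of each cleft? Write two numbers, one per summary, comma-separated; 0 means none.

1, 0

(i): focus "on Monday". Looking for same agent, thing, recipient (Pavel / the spreadsheet / Tobias) with some other setting — fact (1) has on Saturday there. Refuted.
(ii): focus "the spreadsheet". No fact shares same agent, recipient, setting (Pavel / Tobias / on Monday) with a different thing. 0.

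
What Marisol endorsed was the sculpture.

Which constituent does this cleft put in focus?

In a pseudo-cleft "What ... was X", the post-copular constituent X is the focus.
Here the focus is "the sculpture". The backgrounded (presupposed) material includes "Marisol".

the sculpture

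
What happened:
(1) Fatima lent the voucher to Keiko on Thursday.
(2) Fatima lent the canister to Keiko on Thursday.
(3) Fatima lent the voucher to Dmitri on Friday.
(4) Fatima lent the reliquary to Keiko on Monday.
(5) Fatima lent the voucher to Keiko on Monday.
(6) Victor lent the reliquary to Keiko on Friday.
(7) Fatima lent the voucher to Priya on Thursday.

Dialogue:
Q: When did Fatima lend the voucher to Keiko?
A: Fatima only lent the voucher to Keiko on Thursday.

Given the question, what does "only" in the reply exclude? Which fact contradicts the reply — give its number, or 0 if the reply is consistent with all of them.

The question "When did ...?" targets the setting, so in the reply the focus falls on "on Thursday".
"Only" then excludes alternative settings while the background — Fatima as agent and the voucher as thing and Keiko as recipient — is held fixed.
Fact (5) shares the background with a different setting (on Monday) — counterexample.
(Fact (7) would refute a reading with focus on the recipient — but that is not what the question asks.)

5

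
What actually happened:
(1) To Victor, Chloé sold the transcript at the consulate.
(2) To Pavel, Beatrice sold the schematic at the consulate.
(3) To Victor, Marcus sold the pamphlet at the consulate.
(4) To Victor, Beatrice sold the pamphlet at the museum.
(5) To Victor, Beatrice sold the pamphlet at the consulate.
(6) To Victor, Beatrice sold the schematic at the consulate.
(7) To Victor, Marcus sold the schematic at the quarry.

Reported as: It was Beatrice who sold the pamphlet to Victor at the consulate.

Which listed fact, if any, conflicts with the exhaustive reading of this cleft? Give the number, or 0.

Focus of the cleft: "Beatrice" (the agent). Presupposed background: thing = the pamphlet, recipient = Victor, setting = at the consulate.
Exhaustivity: Beatrice is the only agent satisfying that background.
But fact (3) also has thing = the pamphlet, recipient = Victor, setting = at the consulate, with agent = Marcus — so the exhaustive reading fails.

3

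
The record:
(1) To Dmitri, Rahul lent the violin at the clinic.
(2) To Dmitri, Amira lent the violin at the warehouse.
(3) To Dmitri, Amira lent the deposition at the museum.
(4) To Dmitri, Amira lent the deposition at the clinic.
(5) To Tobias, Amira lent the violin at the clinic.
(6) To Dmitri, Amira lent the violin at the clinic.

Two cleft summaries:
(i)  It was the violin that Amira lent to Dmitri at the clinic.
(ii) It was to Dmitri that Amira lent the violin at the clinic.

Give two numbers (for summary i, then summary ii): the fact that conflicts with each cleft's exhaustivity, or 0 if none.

(i): focus "the violin". Looking for agent = Amira, recipient = Dmitri, setting = at the clinic with some other thing — fact (4) has the deposition there. Refuted.
(ii): focus "Dmitri". Looking for agent = Amira, thing = the violin, setting = at the clinic with some other recipient — fact (5) has Tobias there. Refuted.

4, 5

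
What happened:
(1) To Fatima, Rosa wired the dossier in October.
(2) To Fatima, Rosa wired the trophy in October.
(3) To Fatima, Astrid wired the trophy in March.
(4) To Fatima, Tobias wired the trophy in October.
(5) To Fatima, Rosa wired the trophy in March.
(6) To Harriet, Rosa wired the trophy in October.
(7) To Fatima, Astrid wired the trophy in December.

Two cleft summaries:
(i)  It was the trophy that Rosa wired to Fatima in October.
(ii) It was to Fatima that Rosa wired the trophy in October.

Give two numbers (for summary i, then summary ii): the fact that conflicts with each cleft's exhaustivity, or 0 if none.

1, 6

(i): focus "the trophy". Looking for same agent, recipient, setting (Rosa / Fatima / in October) with some other thing — fact (1) has the dossier there. Refuted.
(ii): focus "Fatima". Looking for same agent, thing, setting (Rosa / the trophy / in October) with some other recipient — fact (6) has Harriet there. Refuted.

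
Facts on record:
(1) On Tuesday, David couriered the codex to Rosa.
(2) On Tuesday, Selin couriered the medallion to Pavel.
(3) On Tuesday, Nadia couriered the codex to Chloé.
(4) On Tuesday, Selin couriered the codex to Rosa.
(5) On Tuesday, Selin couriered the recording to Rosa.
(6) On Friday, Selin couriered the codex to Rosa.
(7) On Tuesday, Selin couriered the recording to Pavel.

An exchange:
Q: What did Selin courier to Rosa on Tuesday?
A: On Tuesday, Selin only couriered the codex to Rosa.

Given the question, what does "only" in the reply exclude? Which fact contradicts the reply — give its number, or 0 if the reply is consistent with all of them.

The question "What did ...?" targets the thing, so in the reply the focus falls on "the codex".
So "only" ranges over things; the rest (Selin as agent and Rosa as recipient and on Tuesday as setting) is presupposed.
Fact (5) shares the background with a different thing (the recording) — counterexample.
(Fact (6) would refute a reading with focus on the setting — but that is not what the question asks.)

5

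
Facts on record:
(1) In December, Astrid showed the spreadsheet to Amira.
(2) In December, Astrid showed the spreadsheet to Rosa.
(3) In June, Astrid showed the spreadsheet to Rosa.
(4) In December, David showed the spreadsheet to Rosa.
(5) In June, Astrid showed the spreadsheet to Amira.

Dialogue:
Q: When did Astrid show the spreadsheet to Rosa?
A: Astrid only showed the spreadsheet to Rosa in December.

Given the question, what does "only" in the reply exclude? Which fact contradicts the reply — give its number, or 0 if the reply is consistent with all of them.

3

The question "When did ...?" targets the setting, so in the reply the focus falls on "in December".
"Only" then excludes alternative settings while the background — Astrid as agent and the spreadsheet as thing and Rosa as recipient — is held fixed.
Fact (3) shares the background with a different setting (in June) — counterexample.
(Fact (1) would refute a reading with focus on the recipient — but that is not what the question asks.)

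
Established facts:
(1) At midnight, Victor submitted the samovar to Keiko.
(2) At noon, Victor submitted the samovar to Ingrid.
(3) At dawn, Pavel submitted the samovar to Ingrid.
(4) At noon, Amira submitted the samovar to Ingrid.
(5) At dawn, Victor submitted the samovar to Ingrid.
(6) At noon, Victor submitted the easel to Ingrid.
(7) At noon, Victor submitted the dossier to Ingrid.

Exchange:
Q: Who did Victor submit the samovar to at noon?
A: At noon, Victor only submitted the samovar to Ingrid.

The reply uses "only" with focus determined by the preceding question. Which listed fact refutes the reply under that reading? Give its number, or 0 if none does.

0

The question "Who did ... to ...?" targets the recipient, so in the reply the focus falls on "Ingrid".
"Only" then excludes alternative recipients while the background — agent = Victor, thing = the samovar, setting = at noon — is held fixed.
No listed fact shares that background with another recipient. Nothing contradicts the reply.
(Fact (5) would refute a reading with focus on the setting — but that is not what the question asks.)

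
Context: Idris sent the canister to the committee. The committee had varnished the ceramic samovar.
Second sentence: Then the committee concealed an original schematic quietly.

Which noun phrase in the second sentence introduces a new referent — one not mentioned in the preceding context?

an original schematic

"the committee" in the second sentence is given — already mentioned in the context.
"an original schematic" has no antecedent in the context; it is discourse-new (the indefinite article also signals a new referent).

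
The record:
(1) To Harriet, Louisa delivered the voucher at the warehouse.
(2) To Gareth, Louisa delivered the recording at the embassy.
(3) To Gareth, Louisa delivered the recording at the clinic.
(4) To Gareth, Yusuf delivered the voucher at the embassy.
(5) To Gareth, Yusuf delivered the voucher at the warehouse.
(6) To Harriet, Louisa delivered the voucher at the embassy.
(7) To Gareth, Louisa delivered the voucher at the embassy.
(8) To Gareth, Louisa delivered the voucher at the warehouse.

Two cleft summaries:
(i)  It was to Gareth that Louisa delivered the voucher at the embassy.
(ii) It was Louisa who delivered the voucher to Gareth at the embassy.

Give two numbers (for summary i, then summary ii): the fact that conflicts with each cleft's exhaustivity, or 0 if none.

Summary (i) focuses "Gareth" (the recipient); background same agent, thing, setting (Louisa / the voucher / at the embassy). Fact (6) matches that background with recipient = Harriet — refutes (i).
Summary (ii) focuses "Louisa" (the agent); background same thing, recipient, setting (the voucher / Gareth / at the embassy). Fact (4) matches that background with agent = Yusuf — refutes (ii).

6, 4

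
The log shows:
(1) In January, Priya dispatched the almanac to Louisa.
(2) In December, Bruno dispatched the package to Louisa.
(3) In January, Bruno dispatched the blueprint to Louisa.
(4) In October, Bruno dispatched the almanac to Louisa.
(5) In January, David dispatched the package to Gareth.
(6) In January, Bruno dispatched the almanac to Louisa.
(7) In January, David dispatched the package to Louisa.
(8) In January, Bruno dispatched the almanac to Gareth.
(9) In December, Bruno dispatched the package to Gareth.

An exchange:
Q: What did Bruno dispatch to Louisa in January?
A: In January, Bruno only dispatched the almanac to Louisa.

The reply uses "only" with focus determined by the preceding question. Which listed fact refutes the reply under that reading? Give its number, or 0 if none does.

3

The question "What did ...?" targets the thing, so in the reply the focus falls on "the almanac".
So "only" ranges over things; the rest (Bruno as agent and Louisa as recipient and in January as setting) is presupposed.
Fact (3) keeps Bruno as agent and Louisa as recipient and in January as setting but has thing = the blueprint; that refutes the reply.
(Fact (8) would refute a reading with focus on the recipient — but that is not what the question asks.)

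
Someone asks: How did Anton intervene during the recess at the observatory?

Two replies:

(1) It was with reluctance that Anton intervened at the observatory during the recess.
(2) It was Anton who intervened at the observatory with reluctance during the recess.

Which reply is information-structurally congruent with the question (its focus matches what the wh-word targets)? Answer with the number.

The question word "how" targets the manner.
Option (1) clefts "with reluctance" — that matches what the question asks about.
Option (2) clefts "Anton" — the subject (agent), not what was asked.
So the congruent reply is (1).

1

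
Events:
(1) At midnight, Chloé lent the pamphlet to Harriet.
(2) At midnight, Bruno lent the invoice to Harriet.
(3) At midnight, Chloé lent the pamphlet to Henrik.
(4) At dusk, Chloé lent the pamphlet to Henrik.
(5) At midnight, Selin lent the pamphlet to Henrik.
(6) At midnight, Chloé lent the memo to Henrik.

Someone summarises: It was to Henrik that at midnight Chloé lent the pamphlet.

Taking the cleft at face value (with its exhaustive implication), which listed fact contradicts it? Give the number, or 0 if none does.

1

The cleft puts "Henrik" in focus and presupposes the open proposition with agent = Chloé, thing = the pamphlet, setting = at midnight.
The exhaustive reading says no other recipient fits that background.
But fact (1) also has agent = Chloé, thing = the pamphlet, setting = at midnight, with recipient = Harriet — so the exhaustive reading fails.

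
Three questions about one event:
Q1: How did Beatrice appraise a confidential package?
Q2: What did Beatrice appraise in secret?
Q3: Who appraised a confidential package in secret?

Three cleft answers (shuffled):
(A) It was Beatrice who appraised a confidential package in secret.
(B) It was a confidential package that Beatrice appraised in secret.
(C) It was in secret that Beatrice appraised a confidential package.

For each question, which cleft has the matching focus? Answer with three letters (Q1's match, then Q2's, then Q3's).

CBA

Q1 asks about the manner; cleft (C) focuses "in secret", which is the manner — so Q1 → C.
Q2 asks about the direct object; cleft (B) focuses "a confidential package", which is the direct object — so Q2 → B.
Q3 asks about the subject (agent); cleft (A) focuses "Beatrice", which is the subject (agent) — so Q3 → A.
Mapping: Q1→C, Q2→B, Q3→A.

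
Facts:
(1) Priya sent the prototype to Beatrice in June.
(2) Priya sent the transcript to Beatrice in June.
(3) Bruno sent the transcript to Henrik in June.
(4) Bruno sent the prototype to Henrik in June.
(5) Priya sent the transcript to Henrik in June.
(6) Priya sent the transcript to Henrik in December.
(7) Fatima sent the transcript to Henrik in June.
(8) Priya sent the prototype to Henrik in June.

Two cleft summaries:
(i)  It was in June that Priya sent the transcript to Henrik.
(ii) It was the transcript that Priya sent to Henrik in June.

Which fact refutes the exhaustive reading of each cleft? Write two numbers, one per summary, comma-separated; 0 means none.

(i): focus "in June". Looking for agent = Priya, thing = the transcript, recipient = Henrik with some other setting — fact (6) has in December there. Refuted.
(ii): focus "the transcript". Looking for agent = Priya, recipient = Henrik, setting = in June with some other thing — fact (8) has the prototype there. Refuted.

6, 8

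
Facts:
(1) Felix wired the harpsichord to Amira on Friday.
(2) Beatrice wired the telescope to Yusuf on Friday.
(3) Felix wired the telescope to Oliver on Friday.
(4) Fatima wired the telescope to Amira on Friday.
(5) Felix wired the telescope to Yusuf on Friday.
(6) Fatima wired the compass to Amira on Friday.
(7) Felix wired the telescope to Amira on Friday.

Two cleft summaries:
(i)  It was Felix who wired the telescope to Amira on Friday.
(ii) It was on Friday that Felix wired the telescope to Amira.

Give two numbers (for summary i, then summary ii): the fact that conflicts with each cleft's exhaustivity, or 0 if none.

Summary (i) focuses "Felix" (the agent); background the telescope as thing and Amira as recipient and on Friday as setting. Fact (4) matches that background with agent = Fatima — refutes (i).
Summary (ii) focuses "on Friday" (the setting); background Felix as agent and the telescope as thing and Amira as recipient. No fact matches that background with a different setting, so 0.

4, 0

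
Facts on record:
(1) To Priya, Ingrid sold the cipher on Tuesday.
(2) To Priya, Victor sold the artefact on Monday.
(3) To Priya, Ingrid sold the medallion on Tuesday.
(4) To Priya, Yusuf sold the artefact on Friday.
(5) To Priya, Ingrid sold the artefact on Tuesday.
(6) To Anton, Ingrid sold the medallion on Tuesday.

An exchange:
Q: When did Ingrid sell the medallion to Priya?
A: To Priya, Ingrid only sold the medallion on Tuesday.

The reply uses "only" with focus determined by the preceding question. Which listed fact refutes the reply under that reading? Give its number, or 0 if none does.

Answering "When did ...?" puts focus on the setting — here, "on Tuesday".
So "only" ranges over settings; the rest (agent = Ingrid, thing = the medallion, recipient = Priya) is presupposed.
No fact keeps agent = Ingrid, thing = the medallion, recipient = Priya while changing the setting; every other fact differs on something backgrounded. The reply stands.
(Fact (1) would refute a reading with focus on the thing — but that is not what the question asks.)

0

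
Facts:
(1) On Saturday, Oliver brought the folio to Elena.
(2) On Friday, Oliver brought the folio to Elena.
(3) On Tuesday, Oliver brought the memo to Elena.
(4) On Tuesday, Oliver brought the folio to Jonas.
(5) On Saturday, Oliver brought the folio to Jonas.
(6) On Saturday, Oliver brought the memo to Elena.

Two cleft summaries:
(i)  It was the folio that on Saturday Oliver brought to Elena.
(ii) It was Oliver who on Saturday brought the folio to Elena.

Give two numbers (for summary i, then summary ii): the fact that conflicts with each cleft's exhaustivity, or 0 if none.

(i): focus "the folio". Looking for agent = Oliver, recipient = Elena, setting = on Saturday with some other thing — fact (6) has the memo there. Refuted.
(ii): focus "Oliver". No fact shares thing = the folio, recipient = Elena, setting = on Saturday with a different agent. 0.

6, 0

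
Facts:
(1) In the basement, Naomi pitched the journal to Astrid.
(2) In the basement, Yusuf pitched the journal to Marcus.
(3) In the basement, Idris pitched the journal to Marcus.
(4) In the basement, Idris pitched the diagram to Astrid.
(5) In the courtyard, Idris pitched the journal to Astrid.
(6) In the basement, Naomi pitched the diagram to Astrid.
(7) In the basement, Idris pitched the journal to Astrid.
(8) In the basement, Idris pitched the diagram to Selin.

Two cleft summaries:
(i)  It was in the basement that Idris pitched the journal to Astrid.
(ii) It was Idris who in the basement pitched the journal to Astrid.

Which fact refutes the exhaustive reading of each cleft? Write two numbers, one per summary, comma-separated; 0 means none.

5, 1

Summary (i) focuses "in the basement" (the setting); background Idris as agent and the journal as thing and Astrid as recipient. Fact (5) matches that background with setting = in the courtyard — refutes (i).
Summary (ii) focuses "Idris" (the agent); background the journal as thing and Astrid as recipient and in the basement as setting. Fact (1) matches that background with agent = Naomi — refutes (ii).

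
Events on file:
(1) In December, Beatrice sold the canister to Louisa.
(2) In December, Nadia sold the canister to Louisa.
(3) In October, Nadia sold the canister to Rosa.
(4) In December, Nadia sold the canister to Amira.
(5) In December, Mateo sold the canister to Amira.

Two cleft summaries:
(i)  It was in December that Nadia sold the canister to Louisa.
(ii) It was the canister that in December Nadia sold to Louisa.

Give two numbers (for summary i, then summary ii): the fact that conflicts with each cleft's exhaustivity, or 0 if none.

Summary (i) focuses "in December" (the setting); background agent = Nadia, thing = the canister, recipient = Louisa. No fact matches that background with a different setting, so 0.
Summary (ii) focuses "the canister" (the thing); background agent = Nadia, recipient = Louisa, setting = in December. No fact matches that background with a different thing, so 0.

0, 0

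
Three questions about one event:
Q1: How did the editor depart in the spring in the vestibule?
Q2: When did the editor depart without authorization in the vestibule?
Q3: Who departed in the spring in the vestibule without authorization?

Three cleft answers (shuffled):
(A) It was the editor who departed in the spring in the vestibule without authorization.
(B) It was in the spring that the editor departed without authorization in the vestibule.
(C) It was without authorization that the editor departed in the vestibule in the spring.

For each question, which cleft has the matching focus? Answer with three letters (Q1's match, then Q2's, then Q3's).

Q1 asks about the manner; cleft (C) focuses "without authorization", which is the manner — so Q1 → C.
Q2 asks about the time; cleft (B) focuses "in the spring", which is the time — so Q2 → B.
Q3 asks about the subject (agent); cleft (A) focuses "the editor", which is the subject (agent) — so Q3 → A.
Mapping: Q1→C, Q2→B, Q3→A.

CBA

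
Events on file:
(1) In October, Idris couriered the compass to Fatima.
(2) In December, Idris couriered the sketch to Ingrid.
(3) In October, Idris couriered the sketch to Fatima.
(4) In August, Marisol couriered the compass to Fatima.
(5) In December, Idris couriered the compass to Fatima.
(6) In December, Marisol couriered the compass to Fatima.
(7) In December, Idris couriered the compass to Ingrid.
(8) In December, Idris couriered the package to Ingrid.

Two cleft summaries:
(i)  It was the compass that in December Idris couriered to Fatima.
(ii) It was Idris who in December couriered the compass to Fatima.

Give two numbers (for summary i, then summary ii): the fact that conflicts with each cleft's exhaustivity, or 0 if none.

0, 6

(i): focus "the compass". No fact shares same agent, recipient, setting (Idris / Fatima / in December) with a different thing. 0.
(ii): focus "Idris". Looking for same thing, recipient, setting (the compass / Fatima / in December) with some other agent — fact (6) has Marisol there. Refuted.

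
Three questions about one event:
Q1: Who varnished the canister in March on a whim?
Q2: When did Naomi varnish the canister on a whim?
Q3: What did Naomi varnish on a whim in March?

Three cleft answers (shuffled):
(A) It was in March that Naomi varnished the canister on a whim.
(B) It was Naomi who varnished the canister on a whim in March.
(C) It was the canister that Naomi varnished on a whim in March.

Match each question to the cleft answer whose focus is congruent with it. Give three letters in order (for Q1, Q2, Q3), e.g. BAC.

Q1 asks about the subject (agent); cleft (B) focuses "Naomi", which is the subject (agent) — so Q1 → B.
Q2 asks about the time; cleft (A) focuses "in March", which is the time — so Q2 → A.
Q3 asks about the direct object; cleft (C) focuses "the canister", which is the direct object — so Q3 → C.
Mapping: Q1→B, Q2→A, Q3→C.

BAC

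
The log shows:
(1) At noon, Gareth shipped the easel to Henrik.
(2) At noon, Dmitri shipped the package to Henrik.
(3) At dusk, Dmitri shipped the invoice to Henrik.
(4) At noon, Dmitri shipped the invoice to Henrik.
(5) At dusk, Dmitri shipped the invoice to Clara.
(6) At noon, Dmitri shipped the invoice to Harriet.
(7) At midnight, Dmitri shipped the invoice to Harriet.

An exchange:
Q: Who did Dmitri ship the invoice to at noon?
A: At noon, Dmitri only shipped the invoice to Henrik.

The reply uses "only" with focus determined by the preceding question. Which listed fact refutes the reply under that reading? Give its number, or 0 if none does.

6

Answering "Who did ... to ...?" puts focus on the recipient — here, "Henrik".
"Only" then excludes alternative recipients while the background — agent = Dmitri, thing = the invoice, setting = at noon — is held fixed.
Fact (6) shares the background with a different recipient (Harriet) — counterexample.
(Fact (3) would refute a reading with focus on the setting — but that is not what the question asks.)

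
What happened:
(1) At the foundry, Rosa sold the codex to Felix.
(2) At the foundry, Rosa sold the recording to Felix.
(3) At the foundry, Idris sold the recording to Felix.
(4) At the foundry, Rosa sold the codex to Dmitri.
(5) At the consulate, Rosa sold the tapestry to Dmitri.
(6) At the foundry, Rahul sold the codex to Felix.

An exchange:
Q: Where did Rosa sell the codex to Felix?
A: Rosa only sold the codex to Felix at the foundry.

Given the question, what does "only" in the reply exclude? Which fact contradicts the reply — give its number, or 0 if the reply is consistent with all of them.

0

The question "Where did ...?" targets the setting, so in the reply the focus falls on "at the foundry".
So "only" ranges over settings; the rest (agent = Rosa, thing = the codex, recipient = Felix) is presupposed.
No fact keeps agent = Rosa, thing = the codex, recipient = Felix while changing the setting; every other fact differs on something backgrounded. The reply stands.
(Fact (4) would refute a reading with focus on the recipient — but that is not what the question asks.)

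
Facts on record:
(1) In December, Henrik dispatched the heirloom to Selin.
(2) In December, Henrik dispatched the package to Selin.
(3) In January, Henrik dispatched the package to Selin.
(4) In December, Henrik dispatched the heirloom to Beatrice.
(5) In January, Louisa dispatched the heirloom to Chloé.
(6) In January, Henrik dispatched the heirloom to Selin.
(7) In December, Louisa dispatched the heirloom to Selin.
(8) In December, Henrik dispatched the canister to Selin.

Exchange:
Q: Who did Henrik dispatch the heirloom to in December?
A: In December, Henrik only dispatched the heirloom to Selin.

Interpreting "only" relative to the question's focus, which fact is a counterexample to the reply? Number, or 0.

4

Answering "Who did ... to ...?" puts focus on the recipient — here, "Selin".
So "only" ranges over recipients; the rest (same agent, thing, setting (Henrik / the heirloom / in December)) is presupposed.
Fact (4) shares the background with a different recipient (Beatrice) — counterexample.
(Fact (6) would refute a reading with focus on the setting — but that is not what the question asks.)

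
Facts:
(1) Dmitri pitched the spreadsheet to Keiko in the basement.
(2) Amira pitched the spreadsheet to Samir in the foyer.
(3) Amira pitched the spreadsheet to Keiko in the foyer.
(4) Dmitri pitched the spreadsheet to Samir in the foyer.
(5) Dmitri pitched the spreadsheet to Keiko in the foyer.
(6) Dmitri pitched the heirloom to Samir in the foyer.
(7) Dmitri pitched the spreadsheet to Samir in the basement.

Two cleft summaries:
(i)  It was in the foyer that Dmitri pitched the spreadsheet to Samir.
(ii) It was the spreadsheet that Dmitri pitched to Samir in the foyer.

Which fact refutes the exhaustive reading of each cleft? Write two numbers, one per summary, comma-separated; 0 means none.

7, 6

(i): focus "in the foyer". Looking for agent = Dmitri, thing = the spreadsheet, recipient = Samir with some other setting — fact (7) has in the basement there. Refuted.
(ii): focus "the spreadsheet". Looking for agent = Dmitri, recipient = Samir, setting = in the foyer with some other thing — fact (6) has the heirloom there. Refuted.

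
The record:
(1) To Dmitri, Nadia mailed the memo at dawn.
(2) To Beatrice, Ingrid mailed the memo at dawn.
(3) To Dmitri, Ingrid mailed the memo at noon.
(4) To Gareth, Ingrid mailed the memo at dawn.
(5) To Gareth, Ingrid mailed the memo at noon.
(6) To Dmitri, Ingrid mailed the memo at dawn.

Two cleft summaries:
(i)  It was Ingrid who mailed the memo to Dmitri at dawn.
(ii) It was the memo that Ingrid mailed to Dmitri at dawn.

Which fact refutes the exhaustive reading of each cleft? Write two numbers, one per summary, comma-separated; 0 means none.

1, 0

Summary (i) focuses "Ingrid" (the agent); background same thing, recipient, setting (the memo / Dmitri / at dawn). Fact (1) matches that background with agent = Nadia — refutes (i).
Summary (ii) focuses "the memo" (the thing); background same agent, recipient, setting (Ingrid / Dmitri / at dawn). No fact matches that background with a different thing, so 0.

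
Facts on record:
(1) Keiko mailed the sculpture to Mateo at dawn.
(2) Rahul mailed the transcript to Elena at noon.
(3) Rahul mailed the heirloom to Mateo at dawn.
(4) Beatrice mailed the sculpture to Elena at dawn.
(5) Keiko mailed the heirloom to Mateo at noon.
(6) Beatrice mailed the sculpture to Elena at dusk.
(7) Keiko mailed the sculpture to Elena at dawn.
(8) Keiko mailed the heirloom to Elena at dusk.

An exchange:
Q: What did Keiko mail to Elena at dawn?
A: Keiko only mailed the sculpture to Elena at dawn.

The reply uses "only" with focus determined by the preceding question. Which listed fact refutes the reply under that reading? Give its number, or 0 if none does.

The question "What did ...?" targets the thing, so in the reply the focus falls on "the sculpture".
"Only" then excludes alternative things while the background — Keiko as agent and Elena as recipient and at dawn as setting — is held fixed.
No fact keeps Keiko as agent and Elena as recipient and at dawn as setting while changing the thing; every other fact differs on something backgrounded. The reply stands.
(Fact (1) would refute a reading with focus on the recipient — but that is not what the question asks.)

0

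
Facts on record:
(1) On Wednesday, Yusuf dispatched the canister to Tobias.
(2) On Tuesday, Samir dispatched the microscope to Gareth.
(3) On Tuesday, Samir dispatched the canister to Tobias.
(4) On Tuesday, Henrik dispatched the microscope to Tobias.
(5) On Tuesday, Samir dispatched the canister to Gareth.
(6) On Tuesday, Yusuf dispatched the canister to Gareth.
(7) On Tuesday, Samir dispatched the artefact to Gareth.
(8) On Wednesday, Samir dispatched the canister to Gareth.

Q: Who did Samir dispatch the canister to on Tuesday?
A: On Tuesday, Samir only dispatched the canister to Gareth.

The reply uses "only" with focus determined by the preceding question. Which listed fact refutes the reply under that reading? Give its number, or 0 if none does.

3

The question "Who did ... to ...?" targets the recipient, so in the reply the focus falls on "Gareth".
So "only" ranges over recipients; the rest (same agent, thing, setting (Samir / the canister / on Tuesday)) is presupposed.
Fact (3) keeps same agent, thing, setting (Samir / the canister / on Tuesday) but has recipient = Tobias; that refutes the reply.
(Fact (8) would refute a reading with focus on the setting — but that is not what the question asks.)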